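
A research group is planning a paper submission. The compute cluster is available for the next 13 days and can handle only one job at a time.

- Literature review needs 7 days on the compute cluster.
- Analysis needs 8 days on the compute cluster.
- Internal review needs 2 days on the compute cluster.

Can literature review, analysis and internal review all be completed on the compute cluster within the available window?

Running back to back, the jobs need 7 + 8 + 2 = 17 days on the compute cluster.
Since 17 > 13, they cannot all fit.

No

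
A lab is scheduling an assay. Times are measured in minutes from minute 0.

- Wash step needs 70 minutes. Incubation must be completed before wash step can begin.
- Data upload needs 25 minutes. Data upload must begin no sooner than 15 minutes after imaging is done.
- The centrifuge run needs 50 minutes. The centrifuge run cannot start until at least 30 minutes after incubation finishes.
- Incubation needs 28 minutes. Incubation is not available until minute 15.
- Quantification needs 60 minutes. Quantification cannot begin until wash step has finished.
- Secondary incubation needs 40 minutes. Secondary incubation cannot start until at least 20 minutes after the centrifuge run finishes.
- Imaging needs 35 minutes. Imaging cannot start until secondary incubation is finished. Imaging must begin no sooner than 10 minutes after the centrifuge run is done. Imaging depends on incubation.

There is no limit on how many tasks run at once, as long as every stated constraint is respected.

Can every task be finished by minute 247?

No

Incubation waits on its own release at minute 15, so it starts at minute 15 and finishes at 15 + 28 = minute 43.
After incubation (finishes minute 43), wash step can start at minute 43 and finishes at minute 113.
Quantification cannot begin until wash step (finishes minute 113). It runs from minute 113 to 113 + 60 = minute 173.
After incubation (finishes minute 43, plus 30-minute gap → minute 73), the centrifuge run can start at minute 73 and finishes at minute 123.
After the centrifuge run (finishes minute 123, plus 20-minute gap → minute 143), secondary incubation can start at minute 143 and finishes at minute 183.
Imaging needs all of secondary incubation (finishes minute 183); the centrifuge run (finishes minute 123, plus 10-minute gap → minute 133); incubation (finishes minute 43). That puts its earliest start at minute 183; it finishes at 183 + 35 = minute 218.
Data upload waits on imaging (finishes minute 218, plus 15-minute gap → minute 233), so it starts at minute 233 and finishes at 233 + 25 = minute 258.
The earliest everything can be done is minute 258, which is after the deadline of 247, so it is not possible.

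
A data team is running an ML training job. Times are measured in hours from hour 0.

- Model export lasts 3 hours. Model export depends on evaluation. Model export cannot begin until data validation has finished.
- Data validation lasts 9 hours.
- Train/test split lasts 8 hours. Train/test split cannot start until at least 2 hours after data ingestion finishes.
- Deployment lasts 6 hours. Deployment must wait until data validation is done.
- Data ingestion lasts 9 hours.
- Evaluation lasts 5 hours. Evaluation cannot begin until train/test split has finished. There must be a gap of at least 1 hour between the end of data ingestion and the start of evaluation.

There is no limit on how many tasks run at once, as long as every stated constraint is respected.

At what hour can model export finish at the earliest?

Data validation has no prerequisites, so it starts at hour 0 and finishes at hour 9.
Nothing blocks data ingestion, so it runs from hour 0 to hour 9.
Train/test split waits on data ingestion (finishes hour 9, plus 2-hour gap → hour 11), so it starts at hour 11 and finishes at 11 + 8 = hour 19.
Evaluation has to wait for train/test split (finishes hour 19); data ingestion (finishes hour 9, plus 1-hour gap → hour 10). The latest of these is hour 19, so evaluation runs hour 19 to 19 + 5 = hour 24.
Model export needs all of evaluation (finishes hour 24); data validation (finishes hour 9). That puts its earliest start at hour 24; it finishes at 24 + 3 = hour 27.

27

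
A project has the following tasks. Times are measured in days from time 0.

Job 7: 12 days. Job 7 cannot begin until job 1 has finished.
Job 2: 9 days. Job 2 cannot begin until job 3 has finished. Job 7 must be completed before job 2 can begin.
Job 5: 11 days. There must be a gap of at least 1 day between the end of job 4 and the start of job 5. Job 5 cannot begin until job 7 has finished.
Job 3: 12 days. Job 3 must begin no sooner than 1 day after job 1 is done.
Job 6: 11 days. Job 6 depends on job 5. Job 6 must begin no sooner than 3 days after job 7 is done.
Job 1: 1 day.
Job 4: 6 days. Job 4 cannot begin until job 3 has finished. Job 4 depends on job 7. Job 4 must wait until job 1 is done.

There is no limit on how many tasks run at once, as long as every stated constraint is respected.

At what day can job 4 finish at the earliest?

Job 1 has no prerequisites, so it starts at day 0 and finishes at day 1.
Job 7 cannot begin until job 1 (finishes day 1). It runs from day 1 to 1 + 12 = day 13.
Job 3 waits on job 1 (finishes day 1, plus 1-day gap → day 2), so it starts at day 2 and finishes at 2 + 12 = day 14.
Job 4 has to wait for job 3 (finishes day 14); job 7 (finishes day 13); job 1 (finishes day 1). The latest of these is day 14, so job 4 runs day 14 to 14 + 6 = day 20.

20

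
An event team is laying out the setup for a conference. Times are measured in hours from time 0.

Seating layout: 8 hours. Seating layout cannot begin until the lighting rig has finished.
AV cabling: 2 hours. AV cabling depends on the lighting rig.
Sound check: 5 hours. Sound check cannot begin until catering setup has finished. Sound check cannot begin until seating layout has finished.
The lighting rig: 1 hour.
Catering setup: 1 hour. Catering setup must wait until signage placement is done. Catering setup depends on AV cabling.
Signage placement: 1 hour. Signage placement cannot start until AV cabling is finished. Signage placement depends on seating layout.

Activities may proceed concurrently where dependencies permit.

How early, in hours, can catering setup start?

The lighting rig can start immediately at hour 0; it finishes at hour 1.
Seating layout cannot begin until the lighting rig (finishes hour 1). It runs from hour 1 to 1 + 8 = hour 9.
AV cabling cannot begin until the lighting rig (finishes hour 1). It runs from hour 1 to 1 + 2 = hour 3.
Signage placement cannot start until AV cabling (finishes hour 3); seating layout (finishes hour 9). The controlling bound is hour 9, so signage placement finishes at 9 + 1 = hour 10.
Catering setup waits on signage placement (finishes hour 10); AV cabling (finishes hour 3). The latest of these is hour 10, which is the earliest catering setup can start.

10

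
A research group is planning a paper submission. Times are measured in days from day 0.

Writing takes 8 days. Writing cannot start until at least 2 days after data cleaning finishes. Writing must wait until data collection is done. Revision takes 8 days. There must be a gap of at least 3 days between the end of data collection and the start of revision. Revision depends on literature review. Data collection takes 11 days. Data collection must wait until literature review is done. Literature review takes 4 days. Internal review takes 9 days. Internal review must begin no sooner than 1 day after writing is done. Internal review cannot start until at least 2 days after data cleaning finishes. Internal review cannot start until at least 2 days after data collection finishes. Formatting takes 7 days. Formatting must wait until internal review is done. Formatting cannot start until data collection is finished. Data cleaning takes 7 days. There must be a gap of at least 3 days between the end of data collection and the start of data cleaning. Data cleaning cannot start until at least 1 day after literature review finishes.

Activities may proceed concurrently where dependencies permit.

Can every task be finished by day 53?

Literature review has no prerequisites, so it starts at day 0 and finishes at day 4.
Data collection waits on literature review (finishes day 4), so it starts at day 4 and finishes at 4 + 11 = day 15.
Revision cannot start until data collection (finishes day 15, plus 3-day gap → day 18); literature review (finishes day 4). The controlling bound is day 18, so revision finishes at 18 + 8 = day 26.
Data cleaning has to wait for data collection (finishes day 15, plus 3-day gap → day 18); literature review (finishes day 4, plus 1-day gap → day 5). The latest of these is day 18, so data cleaning runs day 18 to 18 + 7 = day 25.
Writing cannot start until data cleaning (finishes day 25, plus 2-day gap → day 27); data collection (finishes day 15). The controlling bound is day 27, so writing finishes at 27 + 8 = day 35.
Internal review needs all of writing (finishes day 35, plus 1-day gap → day 36); data cleaning (finishes day 25, plus 2-day gap → day 27); data collection (finishes day 15, plus 2-day gap → day 17). That puts its earliest start at day 36; it finishes at 36 + 9 = day 45.
For formatting: internal review (finishes day 45); data collection (finishes day 15). Taking the maximum gives a start of day 45, and it finishes at 45 + 7 = day 52.
Every task is finished by day 52, which is no later than the deadline of 53, so the schedule is feasible.

Yes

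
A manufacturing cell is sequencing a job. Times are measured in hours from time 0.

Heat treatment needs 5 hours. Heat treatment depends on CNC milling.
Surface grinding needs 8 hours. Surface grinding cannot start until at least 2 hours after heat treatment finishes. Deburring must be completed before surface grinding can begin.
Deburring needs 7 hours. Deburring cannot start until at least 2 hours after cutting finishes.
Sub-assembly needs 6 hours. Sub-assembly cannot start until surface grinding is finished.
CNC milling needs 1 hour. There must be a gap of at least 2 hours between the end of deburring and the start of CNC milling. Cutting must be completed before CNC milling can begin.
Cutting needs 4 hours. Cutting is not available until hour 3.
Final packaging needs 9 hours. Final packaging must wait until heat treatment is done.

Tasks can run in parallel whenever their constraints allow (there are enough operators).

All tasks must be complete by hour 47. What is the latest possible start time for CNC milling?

Nothing follows sub-assembly; the deadline of hour 47 is its only limit. It must start by 47 − 6 = hour 41.
Surface grinding must finish before sub-assembly (must start by hour 41). With an 8-hour duration, surface grinding must start by 41 − 8 = hour 33.
Final packaging has no dependents, so it just needs to finish by hour 47. Starting by 47 − 9 = hour 38 achieves that.
For heat treatment: surface grinding (must start by hour 33, minus 2-hour gap → hour 31); final packaging (must start by hour 38). The most restrictive is hour 31; with a 5-hour duration, heat treatment must start by hour 26.
CNC milling must finish before heat treatment (must start by hour 26). With a 1-hour duration, CNC milling must start by 26 − 1 = hour 25.

25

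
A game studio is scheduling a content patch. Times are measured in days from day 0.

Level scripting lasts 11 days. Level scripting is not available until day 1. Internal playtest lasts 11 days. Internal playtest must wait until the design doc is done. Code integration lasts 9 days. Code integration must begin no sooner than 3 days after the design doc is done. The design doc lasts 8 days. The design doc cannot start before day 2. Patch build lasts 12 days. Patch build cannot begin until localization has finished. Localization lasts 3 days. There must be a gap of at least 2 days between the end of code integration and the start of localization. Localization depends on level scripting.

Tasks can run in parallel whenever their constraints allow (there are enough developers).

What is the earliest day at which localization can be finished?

27

Level scripting cannot begin until its own release at day 1. It runs from day 1 to 1 + 11 = day 12.
The design doc cannot begin until its own release at day 2. It runs from day 2 to 2 + 8 = day 10.
After the design doc (finishes day 10, plus 3-day gap → day 13), code integration can start at day 13 and finishes at day 22.
Localization cannot start until code integration (finishes day 22, plus 2-day gap → day 24); level scripting (finishes day 12). The controlling bound is day 24, so localization finishes at 24 + 3 = day 27.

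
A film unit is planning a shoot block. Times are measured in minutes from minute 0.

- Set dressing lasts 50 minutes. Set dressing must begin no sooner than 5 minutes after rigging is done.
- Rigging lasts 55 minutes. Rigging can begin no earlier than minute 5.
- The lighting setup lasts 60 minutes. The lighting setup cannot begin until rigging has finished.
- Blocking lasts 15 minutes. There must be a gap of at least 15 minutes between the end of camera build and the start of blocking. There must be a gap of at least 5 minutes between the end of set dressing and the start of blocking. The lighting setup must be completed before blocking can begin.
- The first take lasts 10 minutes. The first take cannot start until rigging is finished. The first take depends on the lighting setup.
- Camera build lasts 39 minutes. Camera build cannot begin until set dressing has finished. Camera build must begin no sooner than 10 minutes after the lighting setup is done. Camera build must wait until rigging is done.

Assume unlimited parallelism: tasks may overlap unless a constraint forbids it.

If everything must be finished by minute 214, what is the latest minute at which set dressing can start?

95

To finish by minute 214, blocking (duration 15) must start no later than minute 199.
Camera build feeds into blocking (must start by minute 199, minus 15-minute gap → minute 184); so camera build must finish by minute 184 and therefore start by minute 145.
For set dressing: camera build (must start by minute 145); blocking (must start by minute 199, minus 5-minute gap → minute 194). The most restrictive is minute 145; with a 50-minute duration, set dressing must start by minute 95.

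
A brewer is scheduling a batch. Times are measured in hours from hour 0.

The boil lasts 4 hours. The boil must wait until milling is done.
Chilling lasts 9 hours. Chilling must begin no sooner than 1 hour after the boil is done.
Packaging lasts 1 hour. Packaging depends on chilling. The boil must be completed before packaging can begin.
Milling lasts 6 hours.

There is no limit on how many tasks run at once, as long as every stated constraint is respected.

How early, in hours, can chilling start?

Nothing blocks milling, so it runs from hour 0 to hour 6.
The boil waits on milling (finishes hour 6), so it starts at hour 6 and finishes at 6 + 4 = hour 10.
Chilling waits on the boil (finishes hour 10, plus 1-hour gap → hour 11), so the earliest it can start is hour 11.

11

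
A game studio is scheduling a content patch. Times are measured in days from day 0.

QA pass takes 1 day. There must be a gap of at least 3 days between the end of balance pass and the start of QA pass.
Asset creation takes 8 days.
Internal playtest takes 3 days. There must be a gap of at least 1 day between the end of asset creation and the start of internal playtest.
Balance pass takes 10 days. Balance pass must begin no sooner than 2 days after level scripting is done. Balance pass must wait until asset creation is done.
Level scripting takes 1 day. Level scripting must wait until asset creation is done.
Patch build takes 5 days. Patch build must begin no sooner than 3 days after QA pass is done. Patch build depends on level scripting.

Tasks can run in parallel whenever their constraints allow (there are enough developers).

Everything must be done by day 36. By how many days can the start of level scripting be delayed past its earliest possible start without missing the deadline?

3

Asset creation has no prerequisites, so it starts at day 0 and finishes at day 8.
Level scripting cannot begin until asset creation (finishes day 8). It runs from day 8 to 8 + 1 = day 9.

Working backward from the deadline:
Nothing follows patch build; the deadline of day 36 is its only limit. It must start by 36 − 5 = day 31.
QA pass feeds into patch build (must start by day 31, minus 3-day gap → day 28); so QA pass must finish by day 28 and therefore start by day 27.
Since QA pass (must start by day 27, minus 3-day gap → day 24) depends on it, balance pass must finish by day 24. Backing off its 10-day duration gives a latest start of day 14.
For level scripting: balance pass (must start by day 14, minus 2-day gap → day 12); patch build (must start by day 31). The most restrictive is day 12; with a 1-day duration, level scripting must start by day 11.
So level scripting can start as early as day 8 and as late as day 11, giving 11 − 8 = 3 days of slack.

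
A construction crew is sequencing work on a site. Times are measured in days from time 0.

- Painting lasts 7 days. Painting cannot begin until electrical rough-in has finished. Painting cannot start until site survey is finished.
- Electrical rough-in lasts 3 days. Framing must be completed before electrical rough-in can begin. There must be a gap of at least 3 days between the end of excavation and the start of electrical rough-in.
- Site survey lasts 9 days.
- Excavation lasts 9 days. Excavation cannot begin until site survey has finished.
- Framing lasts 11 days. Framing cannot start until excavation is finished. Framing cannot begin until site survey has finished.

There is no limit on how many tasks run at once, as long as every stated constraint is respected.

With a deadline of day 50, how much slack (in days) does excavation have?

Nothing blocks site survey, so it runs from day 0 to day 9.
Excavation waits on site survey (finishes day 9), so it starts at day 9 and finishes at 9 + 9 = day 18.

Working backward from the deadline:
Painting must finish by day 50; it takes 7 days, so it must start by 50 − 7 = day 43.
Electrical rough-in has to be done before painting (must start by day 43). That means finishing by day 43, i.e. starting by 43 − 3 = day 40.
Framing feeds into electrical rough-in (must start by day 40); so framing must finish by day 40 and therefore start by day 29.
Excavation feeds framing (must start by day 29); electrical rough-in (must start by day 40, minus 3-day gap → day 37). Taking the minimum, excavation must finish by day 29 and start by 29 − 9 = day 20.
So excavation can start as early as day 9 and as late as day 20, giving 20 − 9 = 11 days of slack.

11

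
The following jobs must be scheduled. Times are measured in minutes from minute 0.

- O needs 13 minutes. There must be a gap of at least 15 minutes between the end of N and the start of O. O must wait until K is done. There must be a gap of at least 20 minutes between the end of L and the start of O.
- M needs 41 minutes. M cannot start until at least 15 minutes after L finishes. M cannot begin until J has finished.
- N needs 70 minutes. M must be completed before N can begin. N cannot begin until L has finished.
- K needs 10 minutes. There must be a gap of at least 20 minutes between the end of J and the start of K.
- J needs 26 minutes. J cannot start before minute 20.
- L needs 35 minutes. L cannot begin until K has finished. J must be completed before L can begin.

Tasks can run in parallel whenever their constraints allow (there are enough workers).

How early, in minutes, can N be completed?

After its own release at minute 20, J can start at minute 20 and finishes at minute 46.
After J (finishes minute 46, plus 20-minute gap → minute 66), K can start at minute 66 and finishes at minute 76.
L needs all of K (finishes minute 76); J (finishes minute 46). That puts its earliest start at minute 76; it finishes at 76 + 35 = minute 111.
M needs all of L (finishes minute 111, plus 15-minute gap → minute 126); J (finishes minute 46). That puts its earliest start at minute 126; it finishes at 126 + 41 = minute 167.
For N: M (finishes minute 167); L (finishes minute 111). Taking the maximum gives a start of minute 167, and it finishes at 167 + 70 = minute 237.

237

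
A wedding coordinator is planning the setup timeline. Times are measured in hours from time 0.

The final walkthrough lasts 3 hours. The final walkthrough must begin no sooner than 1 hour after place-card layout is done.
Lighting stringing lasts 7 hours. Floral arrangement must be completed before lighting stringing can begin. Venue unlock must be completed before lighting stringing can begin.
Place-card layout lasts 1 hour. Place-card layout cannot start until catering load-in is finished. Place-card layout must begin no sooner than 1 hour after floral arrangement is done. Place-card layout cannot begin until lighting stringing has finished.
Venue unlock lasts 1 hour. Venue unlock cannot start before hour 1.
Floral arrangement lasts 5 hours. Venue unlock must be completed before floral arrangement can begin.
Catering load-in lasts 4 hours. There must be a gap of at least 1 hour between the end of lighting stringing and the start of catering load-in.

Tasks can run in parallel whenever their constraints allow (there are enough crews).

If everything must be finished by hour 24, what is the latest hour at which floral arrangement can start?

The final walkthrough has no dependents, so it just needs to finish by hour 24. Starting by 24 − 3 = hour 21 achieves that.
Place-card layout has to be done before the final walkthrough (must start by hour 21, minus 1-hour gap → hour 20). That means finishing by hour 20, i.e. starting by 20 − 1 = hour 19.
Catering load-in feeds into place-card layout (must start by hour 19); so catering load-in must finish by hour 19 and therefore start by hour 15.
For lighting stringing: catering load-in (must start by hour 15, minus 1-hour gap → hour 14); place-card layout (must start by hour 19). The most restrictive is hour 14; with a 7-hour duration, lighting stringing must start by hour 7.
Floral arrangement must finish in time for lighting stringing (must start by hour 7); place-card layout (must start by hour 19, minus 1-hour gap → hour 18). The tightest is hour 7, so floral arrangement must start by 7 − 5 = hour 2.

2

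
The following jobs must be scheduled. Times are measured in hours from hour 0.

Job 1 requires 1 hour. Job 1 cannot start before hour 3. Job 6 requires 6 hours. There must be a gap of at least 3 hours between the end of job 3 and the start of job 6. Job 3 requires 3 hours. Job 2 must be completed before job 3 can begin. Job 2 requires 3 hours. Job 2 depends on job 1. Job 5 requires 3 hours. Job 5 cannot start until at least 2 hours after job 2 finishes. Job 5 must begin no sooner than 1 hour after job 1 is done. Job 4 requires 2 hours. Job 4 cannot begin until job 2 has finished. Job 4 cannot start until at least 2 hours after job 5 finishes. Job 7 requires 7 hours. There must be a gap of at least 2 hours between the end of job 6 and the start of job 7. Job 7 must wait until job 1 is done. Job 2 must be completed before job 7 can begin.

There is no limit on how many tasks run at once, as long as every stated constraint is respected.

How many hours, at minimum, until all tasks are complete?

Job 1 waits on its own release at hour 3, so it starts at hour 3 and finishes at 3 + 1 = hour 4.
Job 2 cannot begin until job 1 (finishes hour 4). It runs from hour 4 to 4 + 3 = hour 7.
For job 5: job 2 (finishes hour 7, plus 2-hour gap → hour 9); job 1 (finishes hour 4, plus 1-hour gap → hour 5). Taking the maximum gives a start of hour 9, and it finishes at 9 + 3 = hour 12.
Job 4 needs all of job 2 (finishes hour 7); job 5 (finishes hour 12, plus 2-hour gap → hour 14). That puts its earliest start at hour 14; it finishes at 14 + 2 = hour 16.
Job 3 cannot begin until job 2 (finishes hour 7). It runs from hour 7 to 7 + 3 = hour 10.
After job 3 (finishes hour 10, plus 3-hour gap → hour 13), job 6 can start at hour 13 and finishes at hour 19.
Job 7 has to wait for job 6 (finishes hour 19, plus 2-hour gap → hour 21); job 1 (finishes hour 4); job 2 (finishes hour 7). The latest of these is hour 21, so job 7 runs hour 21 to 21 + 7 = hour 28.
All tasks are finished once the last one completes. Finish times: Job 1 at 4, Job 2 at 7, Job 3 at 10, Job 4 at 16, Job 5 at 12, Job 6 at 19, Job 7 at 28. The latest is hour 28.

28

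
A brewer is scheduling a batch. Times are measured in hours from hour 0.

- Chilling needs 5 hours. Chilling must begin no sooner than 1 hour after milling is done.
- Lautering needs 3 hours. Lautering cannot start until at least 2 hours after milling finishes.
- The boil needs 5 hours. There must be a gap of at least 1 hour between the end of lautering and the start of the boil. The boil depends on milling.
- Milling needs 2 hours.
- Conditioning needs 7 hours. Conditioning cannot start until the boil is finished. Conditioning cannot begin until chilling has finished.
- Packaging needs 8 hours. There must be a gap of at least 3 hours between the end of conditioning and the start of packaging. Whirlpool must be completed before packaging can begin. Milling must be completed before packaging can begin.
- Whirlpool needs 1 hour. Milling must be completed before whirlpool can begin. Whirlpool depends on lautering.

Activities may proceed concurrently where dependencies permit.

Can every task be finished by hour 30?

No

Milling can start immediately at hour 0; it finishes at hour 2.
After milling (finishes hour 2, plus 1-hour gap → hour 3), chilling can start at hour 3 and finishes at hour 8.
After milling (finishes hour 2, plus 2-hour gap → hour 4), lautering can start at hour 4 and finishes at hour 7.
For whirlpool: milling (finishes hour 2); lautering (finishes hour 7). Taking the maximum gives a start of hour 7, and it finishes at 7 + 1 = hour 8.
The boil cannot start until lautering (finishes hour 7, plus 1-hour gap → hour 8); milling (finishes hour 2). The controlling bound is hour 8, so the boil finishes at 8 + 5 = hour 13.
Conditioning has to wait for the boil (finishes hour 13); chilling (finishes hour 8). The latest of these is hour 13, so conditioning runs hour 13 to 13 + 7 = hour 20.
Packaging has to wait for conditioning (finishes hour 20, plus 3-hour gap → hour 23); whirlpool (finishes hour 8); milling (finishes hour 2). The latest of these is hour 23, so packaging runs hour 23 to 23 + 8 = hour 31.
The earliest everything can be done is hour 31, which is after the deadline of 30, so it is not possible.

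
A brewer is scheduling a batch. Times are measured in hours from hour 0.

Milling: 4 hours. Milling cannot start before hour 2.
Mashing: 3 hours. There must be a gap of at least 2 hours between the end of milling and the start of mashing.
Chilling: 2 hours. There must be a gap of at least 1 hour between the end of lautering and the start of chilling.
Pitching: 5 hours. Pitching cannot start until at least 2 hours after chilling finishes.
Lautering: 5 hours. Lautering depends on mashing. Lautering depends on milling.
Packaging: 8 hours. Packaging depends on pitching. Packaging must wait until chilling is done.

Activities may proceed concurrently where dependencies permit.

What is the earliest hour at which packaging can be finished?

34

Milling cannot begin until its own release at hour 2. It runs from hour 2 to 2 + 4 = hour 6.
Mashing cannot begin until milling (finishes hour 6, plus 2-hour gap → hour 8). It runs from hour 8 to 8 + 3 = hour 11.
Lautering cannot start until mashing (finishes hour 11); milling (finishes hour 6). The controlling bound is hour 11, so lautering finishes at 11 + 5 = hour 16.
Chilling cannot begin until lautering (finishes hour 16, plus 1-hour gap → hour 17). It runs from hour 17 to 17 + 2 = hour 19.
After chilling (finishes hour 19, plus 2-hour gap → hour 21), pitching can start at hour 21 and finishes at hour 26.
Packaging needs all of pitching (finishes hour 26); chilling (finishes hour 19). That puts its earliest start at hour 26; it finishes at 26 + 8 = hour 34.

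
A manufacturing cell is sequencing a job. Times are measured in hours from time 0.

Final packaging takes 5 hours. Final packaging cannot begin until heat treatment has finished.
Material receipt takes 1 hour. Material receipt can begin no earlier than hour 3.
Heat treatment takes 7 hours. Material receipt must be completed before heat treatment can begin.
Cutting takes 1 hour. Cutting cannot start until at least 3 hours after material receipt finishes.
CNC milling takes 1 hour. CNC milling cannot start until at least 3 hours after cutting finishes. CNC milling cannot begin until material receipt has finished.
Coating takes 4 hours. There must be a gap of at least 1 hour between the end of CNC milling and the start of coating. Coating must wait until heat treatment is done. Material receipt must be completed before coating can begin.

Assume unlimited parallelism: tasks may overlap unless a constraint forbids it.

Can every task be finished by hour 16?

After its own release at hour 3, material receipt can start at hour 3 and finishes at hour 4.
Heat treatment waits on material receipt (finishes hour 4), so it starts at hour 4 and finishes at 4 + 7 = hour 11.
After heat treatment (finishes hour 11), final packaging can start at hour 11 and finishes at hour 16.
Cutting waits on material receipt (finishes hour 4, plus 3-hour gap → hour 7), so it starts at hour 7 and finishes at 7 + 1 = hour 8.
For CNC milling: cutting (finishes hour 8, plus 3-hour gap → hour 11); material receipt (finishes hour 4). Taking the maximum gives a start of hour 11, and it finishes at 11 + 1 = hour 12.
Coating has to wait for CNC milling (finishes hour 12, plus 1-hour gap → hour 13); heat treatment (finishes hour 11); material receipt (finishes hour 4). The latest of these is hour 13, so coating runs hour 13 to 13 + 4 = hour 17.
The earliest everything can be done is hour 17, which is after the deadline of 16, so it is not possible.

No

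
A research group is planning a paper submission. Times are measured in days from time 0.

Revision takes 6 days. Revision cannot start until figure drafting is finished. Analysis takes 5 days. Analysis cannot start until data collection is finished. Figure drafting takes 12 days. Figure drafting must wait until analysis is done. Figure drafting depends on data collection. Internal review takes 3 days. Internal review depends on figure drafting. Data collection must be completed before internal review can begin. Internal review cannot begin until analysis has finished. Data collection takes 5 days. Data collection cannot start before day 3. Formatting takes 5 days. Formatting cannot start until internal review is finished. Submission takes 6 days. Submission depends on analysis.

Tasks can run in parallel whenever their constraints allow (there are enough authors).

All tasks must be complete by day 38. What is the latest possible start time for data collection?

8

Formatting must finish by day 38; it takes 5 days, so it must start by 38 − 5 = day 33.
Internal review must finish before formatting (must start by day 33). With a 3-day duration, internal review must start by 33 − 3 = day 30.
Revision has no dependents, so it just needs to finish by day 38. Starting by 38 − 6 = day 32 achieves that.
Figure drafting feeds internal review (must start by day 30); revision (must start by day 32). Taking the minimum, figure drafting must finish by day 30 and start by 30 − 12 = day 18.
To finish by day 38, submission (duration 6) must start no later than day 32.
Analysis must finish in time for figure drafting (must start by day 18); internal review (must start by day 30); submission (must start by day 32). The tightest is day 18, so analysis must start by 18 − 5 = day 13.
Data collection feeds analysis (must start by day 13); figure drafting (must start by day 18); internal review (must start by day 30). Taking the minimum, data collection must finish by day 13 and start by 13 − 5 = day 8.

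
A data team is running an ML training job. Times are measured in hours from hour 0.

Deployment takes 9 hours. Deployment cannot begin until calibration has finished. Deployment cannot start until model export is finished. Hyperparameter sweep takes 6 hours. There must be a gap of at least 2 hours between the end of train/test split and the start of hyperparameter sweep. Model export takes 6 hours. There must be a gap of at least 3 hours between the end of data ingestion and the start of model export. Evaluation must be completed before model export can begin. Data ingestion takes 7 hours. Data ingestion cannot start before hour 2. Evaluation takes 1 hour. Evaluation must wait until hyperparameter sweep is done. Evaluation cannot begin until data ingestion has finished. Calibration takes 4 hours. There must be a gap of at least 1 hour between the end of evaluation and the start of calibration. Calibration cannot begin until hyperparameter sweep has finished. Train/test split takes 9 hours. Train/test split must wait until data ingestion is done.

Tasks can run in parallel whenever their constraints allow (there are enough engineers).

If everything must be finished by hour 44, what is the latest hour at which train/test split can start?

11

Deployment must finish by hour 44; it takes 9 hours, so it must start by 44 − 9 = hour 35.
Since deployment (must start by hour 35) depends on it, calibration must finish by hour 35. Backing off its 4-hour duration gives a latest start of hour 31.
Model export must finish before deployment (must start by hour 35). With a 6-hour duration, model export must start by 35 − 6 = hour 29.
Evaluation has several dependents: calibration (must start by hour 31, minus 1-hour gap → hour 30); model export (must start by hour 29). The earliest of those limits is hour 29, so evaluation must start by 29 − 1 = hour 28.
Hyperparameter sweep feeds evaluation (must start by hour 28); calibration (must start by hour 31). Taking the minimum, hyperparameter sweep must finish by hour 28 and start by 28 − 6 = hour 22.
Since hyperparameter sweep (must start by hour 22, minus 2-hour gap → hour 20) depends on it, train/test split must finish by hour 20. Backing off its 9-hour duration gives a latest start of hour 11.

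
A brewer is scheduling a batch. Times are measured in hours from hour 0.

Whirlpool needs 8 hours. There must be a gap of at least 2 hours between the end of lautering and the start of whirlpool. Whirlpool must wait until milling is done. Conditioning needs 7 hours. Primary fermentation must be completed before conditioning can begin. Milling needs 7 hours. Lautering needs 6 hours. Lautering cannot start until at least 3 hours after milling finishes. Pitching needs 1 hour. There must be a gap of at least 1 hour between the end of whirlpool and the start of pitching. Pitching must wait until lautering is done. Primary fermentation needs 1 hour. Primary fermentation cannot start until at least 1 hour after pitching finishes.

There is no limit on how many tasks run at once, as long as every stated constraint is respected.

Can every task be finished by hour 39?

Yes

Nothing blocks milling, so it runs from hour 0 to hour 7.
After milling (finishes hour 7, plus 3-hour gap → hour 10), lautering can start at hour 10 and finishes at hour 16.
Whirlpool has to wait for lautering (finishes hour 16, plus 2-hour gap → hour 18); milling (finishes hour 7). The latest of these is hour 18, so whirlpool runs hour 18 to 18 + 8 = hour 26.
Pitching needs all of whirlpool (finishes hour 26, plus 1-hour gap → hour 27); lautering (finishes hour 16). That puts its earliest start at hour 27; it finishes at 27 + 1 = hour 28.
After pitching (finishes hour 28, plus 1-hour gap → hour 29), primary fermentation can start at hour 29 and finishes at hour 30.
Conditioning cannot begin until primary fermentation (finishes hour 30). It runs from hour 30 to 30 + 7 = hour 37.
Every task is finished by hour 37, which is no later than the deadline of 39, so the schedule is feasible.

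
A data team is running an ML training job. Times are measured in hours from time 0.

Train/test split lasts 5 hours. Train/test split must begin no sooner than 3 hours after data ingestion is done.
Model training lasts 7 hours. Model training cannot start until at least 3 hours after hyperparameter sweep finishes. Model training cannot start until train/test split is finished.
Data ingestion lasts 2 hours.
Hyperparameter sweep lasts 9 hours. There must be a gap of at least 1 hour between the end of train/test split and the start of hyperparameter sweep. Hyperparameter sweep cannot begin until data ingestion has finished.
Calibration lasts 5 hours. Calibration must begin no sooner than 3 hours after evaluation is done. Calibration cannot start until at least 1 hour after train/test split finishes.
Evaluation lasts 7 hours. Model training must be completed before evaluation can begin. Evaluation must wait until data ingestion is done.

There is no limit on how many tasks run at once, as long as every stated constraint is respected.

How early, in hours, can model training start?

Data ingestion has no prerequisites, so it starts at hour 0 and finishes at hour 2.
After data ingestion (finishes hour 2, plus 3-hour gap → hour 5), train/test split can start at hour 5 and finishes at hour 10.
Hyperparameter sweep has to wait for train/test split (finishes hour 10, plus 1-hour gap → hour 11); data ingestion (finishes hour 2). The latest of these is hour 11, so hyperparameter sweep runs hour 11 to 11 + 9 = hour 20.
Model training waits on hyperparameter sweep (finishes hour 20, plus 3-hour gap → hour 23); train/test split (finishes hour 10). The latest of these is hour 23, which is the earliest model training can start.

23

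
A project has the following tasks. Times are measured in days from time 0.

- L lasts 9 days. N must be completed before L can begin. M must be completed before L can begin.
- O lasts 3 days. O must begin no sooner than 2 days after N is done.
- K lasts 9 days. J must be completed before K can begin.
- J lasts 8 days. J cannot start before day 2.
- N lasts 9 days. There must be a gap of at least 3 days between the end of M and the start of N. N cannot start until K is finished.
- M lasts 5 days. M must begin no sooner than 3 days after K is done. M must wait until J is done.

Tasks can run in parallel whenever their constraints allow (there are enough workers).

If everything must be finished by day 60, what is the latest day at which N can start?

L has no dependents, so it just needs to finish by day 60. Starting by 60 − 9 = day 51 achieves that.
To finish by day 60, O (duration 3) must start no later than day 57.
N has several dependents: L (must start by day 51); O (must start by day 57, minus 2-day gap → day 55). The earliest of those limits is day 51, so N must start by 51 − 9 = day 42.

42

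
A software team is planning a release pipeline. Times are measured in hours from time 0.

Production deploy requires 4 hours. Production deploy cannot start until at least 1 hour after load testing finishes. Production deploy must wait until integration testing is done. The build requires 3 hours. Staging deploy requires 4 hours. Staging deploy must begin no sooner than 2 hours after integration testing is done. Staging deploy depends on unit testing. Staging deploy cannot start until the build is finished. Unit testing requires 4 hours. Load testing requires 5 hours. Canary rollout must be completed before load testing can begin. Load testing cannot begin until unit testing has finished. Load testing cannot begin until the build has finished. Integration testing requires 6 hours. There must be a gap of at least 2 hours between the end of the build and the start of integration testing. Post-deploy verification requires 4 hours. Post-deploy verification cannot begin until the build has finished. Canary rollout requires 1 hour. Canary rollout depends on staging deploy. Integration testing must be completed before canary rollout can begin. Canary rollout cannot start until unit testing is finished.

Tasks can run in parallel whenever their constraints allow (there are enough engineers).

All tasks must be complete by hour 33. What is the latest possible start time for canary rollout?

22

Production deploy has no dependents, so it just needs to finish by hour 33. Starting by 33 − 4 = hour 29 achieves that.
Load testing has to be done before production deploy (must start by hour 29, minus 1-hour gap → hour 28). That means finishing by hour 28, i.e. starting by 28 − 5 = hour 23.
Canary rollout must finish before load testing (must start by hour 23). With a 1-hour duration, canary rollout must start by 23 − 1 = hour 22.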